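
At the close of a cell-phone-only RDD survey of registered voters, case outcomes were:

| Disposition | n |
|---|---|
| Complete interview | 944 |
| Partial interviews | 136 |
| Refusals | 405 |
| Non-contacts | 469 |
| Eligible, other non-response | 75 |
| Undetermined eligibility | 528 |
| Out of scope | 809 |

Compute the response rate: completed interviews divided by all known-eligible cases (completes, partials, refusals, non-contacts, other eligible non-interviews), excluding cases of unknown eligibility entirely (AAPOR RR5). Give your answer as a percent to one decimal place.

Numerator = 944
Denominator = 944 + 136 + 405 + 469 + 75 = 2029
RR5 = 944 / 2029 = 0.4653

46.5%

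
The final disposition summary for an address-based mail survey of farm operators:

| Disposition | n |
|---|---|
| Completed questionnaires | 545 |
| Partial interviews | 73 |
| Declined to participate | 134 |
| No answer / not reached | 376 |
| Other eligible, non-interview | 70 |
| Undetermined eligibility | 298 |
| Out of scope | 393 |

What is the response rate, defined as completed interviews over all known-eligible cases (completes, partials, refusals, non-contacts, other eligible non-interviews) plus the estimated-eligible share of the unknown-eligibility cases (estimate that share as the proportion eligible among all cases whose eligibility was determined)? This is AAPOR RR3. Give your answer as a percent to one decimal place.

Top: 545
Eligible (known): 545 + 73 + 134 + 376 + 70 = 1198
e = 1198 / (1198 + 393) = 1198 / 1591 = 0.7530
e × U: 0.7530 × 298 = 224.39
Base: 1198 + 224.39 = 1422.39
RR3 = 545 / 1422.39 = 0.3832

38.3%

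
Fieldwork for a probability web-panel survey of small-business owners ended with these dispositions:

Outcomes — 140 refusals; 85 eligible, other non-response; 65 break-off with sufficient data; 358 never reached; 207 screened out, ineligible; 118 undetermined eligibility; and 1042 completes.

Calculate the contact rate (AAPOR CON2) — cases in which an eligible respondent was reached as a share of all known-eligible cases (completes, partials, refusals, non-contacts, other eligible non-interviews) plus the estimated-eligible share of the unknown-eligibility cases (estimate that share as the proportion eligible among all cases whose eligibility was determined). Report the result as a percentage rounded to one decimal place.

74.2%

Numerator = 1042 + 65 + 140 + 85 = 1332
Determined eligible = 1042 + 65 + 140 + 358 + 85 = 1690
e = 1690 / (1690 + 207) = 1690 / 1897 = 0.8909
Eligible share of unknowns = 0.8909 × 118 = 105.13
Denominator = 1690 + 105.13 = 1795.13
CON2 = 1332 / 1795.13 = 0.7420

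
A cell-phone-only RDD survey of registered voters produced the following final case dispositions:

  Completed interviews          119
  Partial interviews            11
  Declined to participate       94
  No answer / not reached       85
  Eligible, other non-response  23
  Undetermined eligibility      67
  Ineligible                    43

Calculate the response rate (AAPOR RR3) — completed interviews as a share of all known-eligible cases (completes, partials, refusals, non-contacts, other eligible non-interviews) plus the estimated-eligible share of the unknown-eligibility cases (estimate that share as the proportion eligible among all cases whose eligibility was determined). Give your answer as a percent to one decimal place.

30.4%

Top = 119
Determined eligible = 119 + 11 + 94 + 85 + 23 = 332
e = 332 / (332 + 43) = 332 / 375 = 0.8853
Estimated eligible among unknowns = 0.8853 × 67 = 59.32
Base = 332 + 59.32 = 391.32
RR3 = 119 / 391.32 = 0.3041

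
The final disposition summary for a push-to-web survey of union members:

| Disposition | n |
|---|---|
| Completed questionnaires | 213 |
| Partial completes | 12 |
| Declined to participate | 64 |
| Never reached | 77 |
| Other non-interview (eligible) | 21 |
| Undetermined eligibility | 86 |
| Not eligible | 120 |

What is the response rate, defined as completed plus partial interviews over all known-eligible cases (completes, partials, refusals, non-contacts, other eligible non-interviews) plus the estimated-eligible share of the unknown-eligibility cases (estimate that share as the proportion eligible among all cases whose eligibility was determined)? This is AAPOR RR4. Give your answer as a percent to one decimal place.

Numerator → 213 + 12 = 225
Determined eligible → 213 + 12 + 64 + 77 + 21 = 387
e = 387 / (387 + 120) = 387 / 507 = 0.7633
Eligible share of unknowns → 0.7633 × 86 = 65.64
Base → 387 + 65.64 = 452.64
RR4 = 225 / 452.64 = 0.4971

49.7%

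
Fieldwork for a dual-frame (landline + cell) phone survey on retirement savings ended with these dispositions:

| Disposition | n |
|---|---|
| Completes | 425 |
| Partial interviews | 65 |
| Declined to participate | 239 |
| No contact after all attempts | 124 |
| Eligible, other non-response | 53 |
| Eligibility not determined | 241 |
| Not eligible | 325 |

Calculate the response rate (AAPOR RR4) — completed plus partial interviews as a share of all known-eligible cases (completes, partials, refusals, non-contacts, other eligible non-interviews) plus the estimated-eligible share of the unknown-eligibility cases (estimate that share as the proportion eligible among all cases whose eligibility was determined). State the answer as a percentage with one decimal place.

Numerator = 425 + 65 = 490
Determined eligible = 425 + 65 + 239 + 124 + 53 = 906
e = 906 / (906 + 325) = 906 / 1231 = 0.7360
Eligible share of unknowns = 0.7360 × 241 = 177.38
Denom = 906 + 177.38 = 1083.38
RR4 = 490 / 1083.38 = 0.4523

45.2%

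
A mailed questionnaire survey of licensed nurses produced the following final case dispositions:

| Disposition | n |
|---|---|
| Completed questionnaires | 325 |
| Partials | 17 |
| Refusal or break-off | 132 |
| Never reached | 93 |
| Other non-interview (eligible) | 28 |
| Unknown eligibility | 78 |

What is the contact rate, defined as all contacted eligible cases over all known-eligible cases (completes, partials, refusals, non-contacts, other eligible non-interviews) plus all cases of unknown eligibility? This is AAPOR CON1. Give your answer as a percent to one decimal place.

Num → 325 + 17 + 132 + 28 = 502
Base → 325 + 17 + 132 + 93 + 28 + 78 = 673
CON1 = 502 / 673 = 0.7459

74.6%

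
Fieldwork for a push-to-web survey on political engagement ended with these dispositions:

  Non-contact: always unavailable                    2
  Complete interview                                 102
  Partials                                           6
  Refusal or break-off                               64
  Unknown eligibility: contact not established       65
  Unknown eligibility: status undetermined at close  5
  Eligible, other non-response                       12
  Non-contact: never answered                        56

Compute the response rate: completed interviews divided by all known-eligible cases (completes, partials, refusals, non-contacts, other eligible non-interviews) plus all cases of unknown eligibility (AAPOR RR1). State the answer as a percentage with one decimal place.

32.7%

Non-contacts = 56 + 2 = 58
Unknown if eligible = 65 + 5 = 70
Top → 102
Denominator → 102 + 6 + 64 + 58 + 12 + 70 = 312
RR1 = 102 / 312 = 0.3269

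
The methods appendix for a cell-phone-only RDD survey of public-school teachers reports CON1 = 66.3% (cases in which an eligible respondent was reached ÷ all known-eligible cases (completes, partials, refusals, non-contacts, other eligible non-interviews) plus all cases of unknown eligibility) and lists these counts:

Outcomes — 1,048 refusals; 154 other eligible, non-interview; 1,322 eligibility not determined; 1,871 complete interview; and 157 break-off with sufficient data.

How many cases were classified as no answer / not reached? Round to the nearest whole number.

Numerator = 1871 + 157 + 1048 + 154 = 3230
CON1 = 3230 / D = 0.663
D = 3230 / 0.663 = 4871.8
Remaining denominator categories sum to 4552
no answer / not reached = 4871.8 − 4552 ≈ 320

320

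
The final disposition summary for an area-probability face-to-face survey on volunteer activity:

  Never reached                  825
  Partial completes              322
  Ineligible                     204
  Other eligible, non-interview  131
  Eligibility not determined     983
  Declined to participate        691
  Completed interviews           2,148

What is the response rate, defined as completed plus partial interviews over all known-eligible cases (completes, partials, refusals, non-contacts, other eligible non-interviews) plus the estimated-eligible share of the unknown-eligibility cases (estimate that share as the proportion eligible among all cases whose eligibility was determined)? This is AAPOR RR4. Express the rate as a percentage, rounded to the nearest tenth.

48.9%

Num: 2148 + 322 = 2470
Determined eligible: 2148 + 322 + 691 + 825 + 131 = 4117
e = 4117 / (4117 + 204) = 4117 / 4321 = 0.9528
e × U: 0.9528 × 983 = 936.60
Denominator: 4117 + 936.60 = 5053.60
RR4 = 2470 / 5053.60 = 0.4888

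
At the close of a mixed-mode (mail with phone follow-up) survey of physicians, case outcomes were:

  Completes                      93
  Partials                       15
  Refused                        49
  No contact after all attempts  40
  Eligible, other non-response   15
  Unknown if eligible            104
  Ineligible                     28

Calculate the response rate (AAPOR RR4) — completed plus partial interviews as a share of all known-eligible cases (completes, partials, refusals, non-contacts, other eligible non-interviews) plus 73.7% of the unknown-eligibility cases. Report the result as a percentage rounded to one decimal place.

37.4%

Top: 93 + 15 = 108
Known eligible: 93 + 15 + 49 + 40 + 15 = 212
Eligible share of unknowns: 0.7370 × 104 = 76.65
Base: 212 + 76.65 = 288.65
RR4 = 108 / 288.65 = 0.3742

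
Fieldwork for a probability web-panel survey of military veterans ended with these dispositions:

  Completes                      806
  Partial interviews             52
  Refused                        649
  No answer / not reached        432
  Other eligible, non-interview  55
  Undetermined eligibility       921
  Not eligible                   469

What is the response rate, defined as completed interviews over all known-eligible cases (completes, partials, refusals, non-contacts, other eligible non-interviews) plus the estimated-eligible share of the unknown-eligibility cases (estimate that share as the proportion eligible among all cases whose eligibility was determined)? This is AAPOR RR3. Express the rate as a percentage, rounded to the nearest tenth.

29.4%

Num: 806
Determined eligible: 806 + 52 + 649 + 432 + 55 = 1994
e = 1994 / (1994 + 469) = 1994 / 2463 = 0.8096
e × U: 0.8096 × 921 = 745.64
Denominator: 1994 + 745.64 = 2739.64
RR3 = 806 / 2739.64 = 0.2942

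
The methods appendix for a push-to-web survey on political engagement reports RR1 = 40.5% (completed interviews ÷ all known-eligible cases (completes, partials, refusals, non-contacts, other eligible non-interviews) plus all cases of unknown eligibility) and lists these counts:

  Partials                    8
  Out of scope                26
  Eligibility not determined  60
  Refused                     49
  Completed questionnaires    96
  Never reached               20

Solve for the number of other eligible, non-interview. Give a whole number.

4

RR1 = 96 / D = 0.405
D = 96 / 0.405 = 237.0
Rest of base = 233
other eligible, non-interview = 237.0 − 233 ≈ 4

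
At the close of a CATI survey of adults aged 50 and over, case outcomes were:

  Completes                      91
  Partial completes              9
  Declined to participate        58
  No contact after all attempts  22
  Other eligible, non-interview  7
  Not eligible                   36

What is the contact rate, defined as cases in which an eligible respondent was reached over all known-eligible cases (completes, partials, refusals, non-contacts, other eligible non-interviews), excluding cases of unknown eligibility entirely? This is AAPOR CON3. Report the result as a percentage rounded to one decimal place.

88.2%

Num = 91 + 9 + 58 + 7 = 165
Base = 91 + 9 + 58 + 22 + 7 = 187
CON3 = 165 / 187 = 0.8824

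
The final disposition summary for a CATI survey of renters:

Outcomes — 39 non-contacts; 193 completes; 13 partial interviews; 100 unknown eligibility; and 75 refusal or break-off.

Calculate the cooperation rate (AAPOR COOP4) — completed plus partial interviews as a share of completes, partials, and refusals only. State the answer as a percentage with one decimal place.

73.3%

Num: 193 + 13 = 206
Denominator: 193 + 13 + 75 = 281
COOP4 = 206 / 281 = 0.7331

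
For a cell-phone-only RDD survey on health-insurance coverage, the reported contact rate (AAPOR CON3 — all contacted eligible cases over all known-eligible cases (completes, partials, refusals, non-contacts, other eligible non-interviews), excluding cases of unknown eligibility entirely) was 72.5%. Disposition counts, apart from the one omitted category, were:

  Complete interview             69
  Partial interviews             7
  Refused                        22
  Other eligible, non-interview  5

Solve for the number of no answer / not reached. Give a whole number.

Top: 69 + 7 + 22 + 5 = 103
CON3 = 103 / D = 0.725
D = 103 / 0.725 = 142.1
Remaining denominator categories sum to 103
no answer / not reached = 142.1 − 103 ≈ 39

39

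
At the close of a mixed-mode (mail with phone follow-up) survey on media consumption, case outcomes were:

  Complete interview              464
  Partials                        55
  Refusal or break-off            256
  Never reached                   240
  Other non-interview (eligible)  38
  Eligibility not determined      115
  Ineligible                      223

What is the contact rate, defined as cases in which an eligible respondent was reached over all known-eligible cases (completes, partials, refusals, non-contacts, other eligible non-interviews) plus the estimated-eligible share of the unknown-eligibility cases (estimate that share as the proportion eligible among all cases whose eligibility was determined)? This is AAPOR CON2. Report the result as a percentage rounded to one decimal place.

70.8%

Top: 464 + 55 + 256 + 38 = 813
Determined eligible: 464 + 55 + 256 + 240 + 38 = 1053
e = 1053 / (1053 + 223) = 1053 / 1276 = 0.8252
Eligible share of unknowns: 0.8252 × 115 = 94.90
Base: 1053 + 94.90 = 1147.90
CON2 = 813 / 1147.90 = 0.7082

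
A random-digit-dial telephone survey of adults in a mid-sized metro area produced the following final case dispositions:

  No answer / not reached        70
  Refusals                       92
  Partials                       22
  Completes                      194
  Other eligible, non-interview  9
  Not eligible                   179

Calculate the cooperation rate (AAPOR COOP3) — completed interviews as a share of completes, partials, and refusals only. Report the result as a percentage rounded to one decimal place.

63.0%

Numerator: 194
Denominator: 194 + 22 + 92 = 308
COOP3 = 194 / 308 = 0.6299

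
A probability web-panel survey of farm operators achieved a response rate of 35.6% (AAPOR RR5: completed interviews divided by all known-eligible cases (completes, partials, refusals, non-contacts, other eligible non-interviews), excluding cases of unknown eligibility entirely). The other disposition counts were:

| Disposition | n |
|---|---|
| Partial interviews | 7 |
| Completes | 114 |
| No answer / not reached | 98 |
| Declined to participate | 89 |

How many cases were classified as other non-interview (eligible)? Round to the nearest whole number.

12

RR5 = 114 / D = 0.356
D = 114 / 0.356 = 320.2
Other denominator terms total 308
other non-interview (eligible) = 320.2 − 308 ≈ 12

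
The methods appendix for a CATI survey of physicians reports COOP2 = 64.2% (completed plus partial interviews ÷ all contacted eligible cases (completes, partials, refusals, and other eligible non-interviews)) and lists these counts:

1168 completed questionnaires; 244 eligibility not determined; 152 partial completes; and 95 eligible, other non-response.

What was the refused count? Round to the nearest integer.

Numerator = 1168 + 152 = 1320
COOP2 = 1320 / D = 0.642
D = 1320 / 0.642 = 2056.1
Rest of base = 1415
refused = 2056.1 − 1415 ≈ 641

641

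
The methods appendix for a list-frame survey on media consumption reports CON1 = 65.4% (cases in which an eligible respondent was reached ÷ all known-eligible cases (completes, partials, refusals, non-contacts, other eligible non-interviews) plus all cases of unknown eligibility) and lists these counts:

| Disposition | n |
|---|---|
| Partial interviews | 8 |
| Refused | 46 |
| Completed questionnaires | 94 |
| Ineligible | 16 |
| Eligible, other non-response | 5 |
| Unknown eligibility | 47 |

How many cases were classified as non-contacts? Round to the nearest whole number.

34

Num: 94 + 8 + 46 + 5 = 153
CON1 = 153 / D = 0.654
D = 153 / 0.654 = 233.9
Rest of base = 200
non-contacts = 233.9 − 200 ≈ 34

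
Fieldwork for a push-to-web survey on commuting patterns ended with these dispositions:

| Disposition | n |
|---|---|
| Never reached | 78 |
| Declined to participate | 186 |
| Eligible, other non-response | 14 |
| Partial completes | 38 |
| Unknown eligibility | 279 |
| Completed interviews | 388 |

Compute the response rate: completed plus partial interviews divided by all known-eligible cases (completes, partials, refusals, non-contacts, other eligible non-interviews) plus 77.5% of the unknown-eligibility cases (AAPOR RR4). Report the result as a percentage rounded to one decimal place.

46.3%

Top: 388 + 38 = 426
Known eligible: 388 + 38 + 186 + 78 + 14 = 704
Estimated eligible among unknowns: 0.7750 × 279 = 216.22
Base: 704 + 216.22 = 920.22
RR4 = 426 / 920.22 = 0.4629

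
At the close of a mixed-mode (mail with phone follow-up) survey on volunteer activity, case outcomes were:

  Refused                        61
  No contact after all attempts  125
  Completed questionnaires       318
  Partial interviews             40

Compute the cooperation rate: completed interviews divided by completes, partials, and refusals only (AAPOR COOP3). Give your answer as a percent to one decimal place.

Num: 318
Denom: 318 + 40 + 61 = 419
COOP3 = 318 / 419 = 0.7589

75.9%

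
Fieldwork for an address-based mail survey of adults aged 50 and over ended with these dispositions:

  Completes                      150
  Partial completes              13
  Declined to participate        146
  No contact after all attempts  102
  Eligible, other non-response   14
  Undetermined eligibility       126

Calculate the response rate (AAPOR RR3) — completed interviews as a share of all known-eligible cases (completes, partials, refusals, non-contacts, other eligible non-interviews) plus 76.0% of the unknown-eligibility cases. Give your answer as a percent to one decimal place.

28.8%

Num = 150
Eligible (known) = 150 + 13 + 146 + 102 + 14 = 425
Eligible share of unknowns = 0.7600 × 126 = 95.76
Base = 425 + 95.76 = 520.76
RR3 = 150 / 520.76 = 0.2880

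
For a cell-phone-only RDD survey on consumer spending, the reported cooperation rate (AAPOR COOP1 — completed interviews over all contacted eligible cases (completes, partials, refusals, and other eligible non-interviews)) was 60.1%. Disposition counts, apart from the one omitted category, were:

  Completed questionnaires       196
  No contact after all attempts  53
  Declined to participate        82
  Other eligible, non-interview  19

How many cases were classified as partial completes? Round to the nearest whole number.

29

COOP1 = 196 / D = 0.601
D = 196 / 0.601 = 326.1
Other denominator terms total 297
partial completes = 326.1 − 297 ≈ 29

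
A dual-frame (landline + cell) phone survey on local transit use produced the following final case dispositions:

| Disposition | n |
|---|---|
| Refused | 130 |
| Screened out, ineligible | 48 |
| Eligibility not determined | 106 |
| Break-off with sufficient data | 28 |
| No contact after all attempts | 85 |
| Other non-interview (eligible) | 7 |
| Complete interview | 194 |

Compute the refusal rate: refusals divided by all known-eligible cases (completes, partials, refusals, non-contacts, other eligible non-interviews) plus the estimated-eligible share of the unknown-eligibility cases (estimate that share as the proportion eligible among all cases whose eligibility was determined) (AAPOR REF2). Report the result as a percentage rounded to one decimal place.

24.1%

Top: 130
Eligible (known): 194 + 28 + 130 + 85 + 7 = 444
e = 444 / (444 + 48) = 444 / 492 = 0.9024
Estimated eligible among unknowns: 0.9024 × 106 = 95.65
Base: 444 + 95.65 = 539.65
REF2 = 130 / 539.65 = 0.2409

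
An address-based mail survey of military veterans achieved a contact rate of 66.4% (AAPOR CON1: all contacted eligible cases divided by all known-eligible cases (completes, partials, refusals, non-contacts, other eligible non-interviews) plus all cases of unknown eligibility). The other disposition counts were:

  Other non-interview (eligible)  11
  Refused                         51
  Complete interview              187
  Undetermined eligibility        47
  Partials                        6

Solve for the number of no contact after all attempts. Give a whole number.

Top = 187 + 6 + 51 + 11 = 255
CON1 = 255 / D = 0.664
D = 255 / 0.664 = 384.0
Rest of base = 302
no contact after all attempts = 384.0 − 302 ≈ 82

82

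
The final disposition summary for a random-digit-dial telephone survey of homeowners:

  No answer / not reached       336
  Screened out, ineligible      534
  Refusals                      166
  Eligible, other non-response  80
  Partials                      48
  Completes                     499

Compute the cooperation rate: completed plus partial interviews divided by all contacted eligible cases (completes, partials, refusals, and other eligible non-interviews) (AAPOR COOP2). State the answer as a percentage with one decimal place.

69.0%

Top = 499 + 48 = 547
Denominator = 499 + 48 + 166 + 80 = 793
COOP2 = 547 / 793 = 0.6898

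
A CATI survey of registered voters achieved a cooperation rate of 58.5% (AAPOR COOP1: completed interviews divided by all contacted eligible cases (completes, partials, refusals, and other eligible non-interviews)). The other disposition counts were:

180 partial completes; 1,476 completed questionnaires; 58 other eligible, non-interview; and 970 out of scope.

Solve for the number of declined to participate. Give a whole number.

COOP1 = 1476 / D = 0.585
D = 1476 / 0.585 = 2523.1
Rest of base = 1714
declined to participate = 2523.1 − 1714 ≈ 809

809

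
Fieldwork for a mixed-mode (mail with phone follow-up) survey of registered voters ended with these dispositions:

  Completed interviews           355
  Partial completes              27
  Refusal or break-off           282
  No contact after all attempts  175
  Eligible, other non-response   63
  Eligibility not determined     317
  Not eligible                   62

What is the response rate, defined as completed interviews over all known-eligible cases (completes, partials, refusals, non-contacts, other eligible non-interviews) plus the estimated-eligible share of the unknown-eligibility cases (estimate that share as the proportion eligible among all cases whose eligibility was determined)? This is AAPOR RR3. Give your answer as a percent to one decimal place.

29.6%

Numerator: 355
Known eligible: 355 + 27 + 282 + 175 + 63 = 902
e = 902 / (902 + 62) = 902 / 964 = 0.9357
Eligible share of unknowns: 0.9357 × 317 = 296.62
Base: 902 + 296.62 = 1198.62
RR3 = 355 / 1198.62 = 0.2962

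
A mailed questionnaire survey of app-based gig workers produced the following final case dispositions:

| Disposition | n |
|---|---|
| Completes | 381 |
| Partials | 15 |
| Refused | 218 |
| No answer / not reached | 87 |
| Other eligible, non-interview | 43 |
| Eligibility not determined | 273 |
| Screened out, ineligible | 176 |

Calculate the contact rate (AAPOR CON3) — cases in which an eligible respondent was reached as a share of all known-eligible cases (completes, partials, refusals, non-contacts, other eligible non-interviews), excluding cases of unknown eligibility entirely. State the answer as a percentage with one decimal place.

Top → 381 + 15 + 218 + 43 = 657
Base → 381 + 15 + 218 + 87 + 43 = 744
CON3 = 657 / 744 = 0.8831

88.3%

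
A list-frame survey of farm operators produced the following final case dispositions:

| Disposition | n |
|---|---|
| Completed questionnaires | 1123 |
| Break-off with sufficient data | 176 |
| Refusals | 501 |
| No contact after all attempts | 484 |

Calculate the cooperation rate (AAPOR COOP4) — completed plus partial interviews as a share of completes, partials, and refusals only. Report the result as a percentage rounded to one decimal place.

Num = 1123 + 176 = 1299
Denom = 1123 + 176 + 501 = 1800
COOP4 = 1299 / 1800 = 0.7217

72.2%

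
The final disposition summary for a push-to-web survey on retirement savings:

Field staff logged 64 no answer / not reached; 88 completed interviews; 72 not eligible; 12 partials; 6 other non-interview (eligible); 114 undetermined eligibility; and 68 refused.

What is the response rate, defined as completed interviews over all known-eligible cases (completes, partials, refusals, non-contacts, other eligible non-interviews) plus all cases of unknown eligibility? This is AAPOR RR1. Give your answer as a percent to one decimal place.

25.0%

Numerator → 88
Denominator → 88 + 12 + 68 + 64 + 6 + 114 = 352
RR1 = 88 / 352 = 0.2500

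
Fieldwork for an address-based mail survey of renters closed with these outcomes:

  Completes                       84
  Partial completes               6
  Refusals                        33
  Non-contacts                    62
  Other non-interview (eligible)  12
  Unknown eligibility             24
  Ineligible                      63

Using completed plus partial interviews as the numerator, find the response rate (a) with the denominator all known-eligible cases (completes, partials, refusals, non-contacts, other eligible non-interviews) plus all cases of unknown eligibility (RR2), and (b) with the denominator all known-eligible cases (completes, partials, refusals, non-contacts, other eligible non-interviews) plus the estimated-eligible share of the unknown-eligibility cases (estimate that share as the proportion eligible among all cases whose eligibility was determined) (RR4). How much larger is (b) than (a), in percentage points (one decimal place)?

1.1

Num: 84 + 6 = 90
Base: 84 + 6 + 33 + 62 + 12 + 24 = 221
RR2 = 90 / 221 = 0.4072
Determined eligible: 84 + 6 + 33 + 62 + 12 = 197
e = 197 / (197 + 63) = 197 / 260 = 0.7577
Estimated eligible among unknowns: 0.7577 × 24 = 18.18
Base: 197 + 18.18 = 215.18
RR4 = 90 / 215.18 = 0.4183
Difference = 41.83 − 40.72 = 1.11 percentage points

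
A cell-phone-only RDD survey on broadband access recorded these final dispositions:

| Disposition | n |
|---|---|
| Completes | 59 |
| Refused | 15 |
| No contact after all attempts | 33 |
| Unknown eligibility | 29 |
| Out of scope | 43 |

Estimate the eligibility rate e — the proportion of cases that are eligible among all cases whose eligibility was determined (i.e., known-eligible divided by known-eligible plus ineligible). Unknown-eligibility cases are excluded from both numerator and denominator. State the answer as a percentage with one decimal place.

71.3%

Determined eligible: 59 + 15 + 33 = 107
e = 107 / (107 + 43) = 107 / 150 = 0.7133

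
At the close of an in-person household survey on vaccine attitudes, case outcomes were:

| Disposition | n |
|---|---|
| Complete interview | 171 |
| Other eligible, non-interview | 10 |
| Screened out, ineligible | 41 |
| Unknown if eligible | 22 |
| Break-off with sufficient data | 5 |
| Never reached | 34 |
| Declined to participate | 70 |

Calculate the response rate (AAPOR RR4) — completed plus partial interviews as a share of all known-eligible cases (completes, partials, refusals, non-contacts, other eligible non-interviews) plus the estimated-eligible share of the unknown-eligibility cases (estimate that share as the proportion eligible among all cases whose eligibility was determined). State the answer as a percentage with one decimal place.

Top → 171 + 5 = 176
Determined eligible → 171 + 5 + 70 + 34 + 10 = 290
e = 290 / (290 + 41) = 290 / 331 = 0.8761
Eligible share of unknowns → 0.8761 × 22 = 19.27
Denominator → 290 + 19.27 = 309.27
RR4 = 176 / 309.27 = 0.5691

56.9%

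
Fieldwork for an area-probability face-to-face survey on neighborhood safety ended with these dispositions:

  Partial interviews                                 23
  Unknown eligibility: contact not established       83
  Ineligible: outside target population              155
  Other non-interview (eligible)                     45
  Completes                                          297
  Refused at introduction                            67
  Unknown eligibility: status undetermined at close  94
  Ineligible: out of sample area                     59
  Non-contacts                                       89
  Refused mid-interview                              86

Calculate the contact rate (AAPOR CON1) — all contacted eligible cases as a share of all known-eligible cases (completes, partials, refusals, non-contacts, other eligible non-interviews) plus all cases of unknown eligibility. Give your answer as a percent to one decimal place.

Refusal or break-off = 67 + 86 = 153
Unknown if eligible = 83 + 94 = 177
Screened out, ineligible = 155 + 59 = 214
Top = 297 + 23 + 153 + 45 = 518
Denominator = 297 + 23 + 153 + 89 + 45 + 177 = 784
CON1 = 518 / 784 = 0.6607

66.1%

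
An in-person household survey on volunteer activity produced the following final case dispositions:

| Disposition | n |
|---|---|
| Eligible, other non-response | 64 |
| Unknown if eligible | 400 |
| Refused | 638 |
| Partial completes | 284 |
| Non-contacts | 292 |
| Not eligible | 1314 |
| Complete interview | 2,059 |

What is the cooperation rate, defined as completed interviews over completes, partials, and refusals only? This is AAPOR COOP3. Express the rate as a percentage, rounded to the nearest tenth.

69.1%

Top = 2059
Denominator = 2059 + 284 + 638 = 2981
COOP3 = 2059 / 2981 = 0.6907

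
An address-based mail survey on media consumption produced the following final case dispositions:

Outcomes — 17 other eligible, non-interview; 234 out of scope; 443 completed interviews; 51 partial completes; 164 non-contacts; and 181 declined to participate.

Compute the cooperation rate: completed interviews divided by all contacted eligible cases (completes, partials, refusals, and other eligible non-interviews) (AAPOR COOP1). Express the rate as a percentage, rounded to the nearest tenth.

64.0%

Top = 443
Denominator = 443 + 51 + 181 + 17 = 692
COOP1 = 443 / 692 = 0.6402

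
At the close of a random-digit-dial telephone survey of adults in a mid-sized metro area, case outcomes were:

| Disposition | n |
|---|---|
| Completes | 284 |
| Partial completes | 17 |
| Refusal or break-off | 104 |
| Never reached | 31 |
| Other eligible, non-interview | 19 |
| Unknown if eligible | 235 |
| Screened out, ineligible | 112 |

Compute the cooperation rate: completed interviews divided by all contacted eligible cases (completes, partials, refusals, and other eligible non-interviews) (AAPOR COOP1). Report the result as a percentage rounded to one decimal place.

67.0%

Top: 284
Denom: 284 + 17 + 104 + 19 = 424
COOP1 = 284 / 424 = 0.6698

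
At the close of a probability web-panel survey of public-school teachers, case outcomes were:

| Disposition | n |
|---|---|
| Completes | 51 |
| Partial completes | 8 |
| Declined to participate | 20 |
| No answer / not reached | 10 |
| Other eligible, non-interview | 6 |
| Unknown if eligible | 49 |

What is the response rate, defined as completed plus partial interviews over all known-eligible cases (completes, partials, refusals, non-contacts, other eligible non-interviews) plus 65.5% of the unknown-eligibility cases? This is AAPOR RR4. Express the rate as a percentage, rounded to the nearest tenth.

Num = 51 + 8 = 59
Known eligible = 51 + 8 + 20 + 10 + 6 = 95
Estimated eligible among unknowns = 0.6550 × 49 = 32.09
Denominator = 95 + 32.09 = 127.09
RR4 = 59 / 127.09 = 0.4642

46.4%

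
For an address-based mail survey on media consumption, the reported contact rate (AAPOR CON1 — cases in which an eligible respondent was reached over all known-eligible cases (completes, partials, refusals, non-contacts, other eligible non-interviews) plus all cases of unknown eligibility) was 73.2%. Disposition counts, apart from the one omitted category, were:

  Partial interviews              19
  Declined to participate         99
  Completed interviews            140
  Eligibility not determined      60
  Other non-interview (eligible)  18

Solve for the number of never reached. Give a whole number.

Num = 140 + 19 + 99 + 18 = 276
CON1 = 276 / D = 0.732
D = 276 / 0.732 = 377.0
Rest of base = 336
never reached = 377.0 − 336 ≈ 41

41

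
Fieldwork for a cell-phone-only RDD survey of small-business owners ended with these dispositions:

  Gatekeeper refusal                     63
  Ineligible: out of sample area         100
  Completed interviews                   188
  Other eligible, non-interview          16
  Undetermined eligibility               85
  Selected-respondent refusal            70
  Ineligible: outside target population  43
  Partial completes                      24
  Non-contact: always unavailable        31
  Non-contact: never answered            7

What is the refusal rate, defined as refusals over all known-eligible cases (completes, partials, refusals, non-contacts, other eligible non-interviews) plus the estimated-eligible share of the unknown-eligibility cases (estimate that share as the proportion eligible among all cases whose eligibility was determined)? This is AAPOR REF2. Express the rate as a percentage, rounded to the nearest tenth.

28.8%

Refused = 63 + 70 = 133
Non-contacts = 7 + 31 = 38
Not eligible = 43 + 100 = 143
Num = 133
Determined eligible = 188 + 24 + 133 + 38 + 16 = 399
e = 399 / (399 + 143) = 399 / 542 = 0.7362
e × U = 0.7362 × 85 = 62.58
Denom = 399 + 62.58 = 461.58
REF2 = 133 / 461.58 = 0.2881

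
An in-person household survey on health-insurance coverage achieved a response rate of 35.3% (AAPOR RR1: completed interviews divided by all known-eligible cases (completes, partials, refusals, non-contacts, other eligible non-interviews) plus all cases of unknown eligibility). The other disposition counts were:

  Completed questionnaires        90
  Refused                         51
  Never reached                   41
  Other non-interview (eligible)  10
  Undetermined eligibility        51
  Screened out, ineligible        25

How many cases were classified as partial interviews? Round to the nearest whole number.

RR1 = 90 / D = 0.353
D = 90 / 0.353 = 255.0
Remaining denominator categories sum to 243
partial interviews = 255.0 − 243 ≈ 12

12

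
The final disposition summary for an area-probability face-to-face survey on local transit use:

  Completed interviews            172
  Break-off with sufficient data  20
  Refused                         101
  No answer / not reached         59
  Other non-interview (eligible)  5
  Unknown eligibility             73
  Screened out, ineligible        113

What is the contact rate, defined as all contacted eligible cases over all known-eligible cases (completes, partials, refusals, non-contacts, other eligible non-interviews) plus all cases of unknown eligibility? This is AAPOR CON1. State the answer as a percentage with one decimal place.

69.3%

Top → 172 + 20 + 101 + 5 = 298
Denominator → 172 + 20 + 101 + 59 + 5 + 73 = 430
CON1 = 298 / 430 = 0.6930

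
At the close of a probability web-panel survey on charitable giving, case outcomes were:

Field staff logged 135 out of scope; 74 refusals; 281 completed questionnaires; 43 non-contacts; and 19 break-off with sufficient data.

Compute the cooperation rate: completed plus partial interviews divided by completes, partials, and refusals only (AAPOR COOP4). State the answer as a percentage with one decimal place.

80.2%

Numerator = 281 + 19 = 300
Base = 281 + 19 + 74 = 374
COOP4 = 300 / 374 = 0.8021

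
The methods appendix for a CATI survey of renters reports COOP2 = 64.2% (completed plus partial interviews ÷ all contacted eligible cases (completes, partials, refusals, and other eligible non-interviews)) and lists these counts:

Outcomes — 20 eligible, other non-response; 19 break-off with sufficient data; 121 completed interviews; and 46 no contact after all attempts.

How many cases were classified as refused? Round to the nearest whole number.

Top → 121 + 19 = 140
COOP2 = 140 / D = 0.642
D = 140 / 0.642 = 218.1
Other denominator terms total 160
refused = 218.1 − 160 ≈ 58

58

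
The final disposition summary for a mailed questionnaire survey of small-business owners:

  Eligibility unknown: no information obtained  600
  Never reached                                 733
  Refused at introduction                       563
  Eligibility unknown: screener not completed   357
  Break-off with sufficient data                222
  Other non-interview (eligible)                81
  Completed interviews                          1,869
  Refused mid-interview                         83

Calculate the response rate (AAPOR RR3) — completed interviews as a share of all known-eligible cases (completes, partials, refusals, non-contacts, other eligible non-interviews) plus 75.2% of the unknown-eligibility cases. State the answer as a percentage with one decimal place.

43.8%

Declined to participate = 563 + 83 = 646
Undetermined eligibility = 357 + 600 = 957
Num → 1869
Eligible (known) → 1869 + 222 + 646 + 733 + 81 = 3551
Eligible share of unknowns → 0.7520 × 957 = 719.66
Denom → 3551 + 719.66 = 4270.66
RR3 = 1869 / 4270.66 = 0.4376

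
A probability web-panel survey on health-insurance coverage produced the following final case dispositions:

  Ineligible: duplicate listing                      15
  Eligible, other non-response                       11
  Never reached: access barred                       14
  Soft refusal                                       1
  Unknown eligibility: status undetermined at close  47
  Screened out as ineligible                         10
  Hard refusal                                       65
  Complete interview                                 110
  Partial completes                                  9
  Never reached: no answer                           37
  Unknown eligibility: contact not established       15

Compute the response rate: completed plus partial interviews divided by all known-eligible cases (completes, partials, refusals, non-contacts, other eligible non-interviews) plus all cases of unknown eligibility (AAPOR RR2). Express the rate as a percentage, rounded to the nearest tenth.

Refused = 65 + 1 = 66
Never reached = 37 + 14 = 51
Unknown if eligible = 15 + 47 = 62
Not eligible = 10 + 15 = 25
Top = 110 + 9 = 119
Denominator = 110 + 9 + 66 + 51 + 11 + 62 = 309
RR2 = 119 / 309 = 0.3851

38.5%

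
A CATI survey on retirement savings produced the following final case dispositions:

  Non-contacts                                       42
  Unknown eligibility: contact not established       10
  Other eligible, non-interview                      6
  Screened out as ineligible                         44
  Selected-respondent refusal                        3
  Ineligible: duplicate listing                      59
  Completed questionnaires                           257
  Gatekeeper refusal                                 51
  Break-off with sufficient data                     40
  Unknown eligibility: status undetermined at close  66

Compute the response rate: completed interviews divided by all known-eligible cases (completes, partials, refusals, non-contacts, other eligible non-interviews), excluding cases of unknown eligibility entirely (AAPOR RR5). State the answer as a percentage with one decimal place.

Refusal or break-off = 51 + 3 = 54
Undetermined eligibility = 10 + 66 = 76
Screened out, ineligible = 44 + 59 = 103
Numerator → 257
Denominator → 257 + 40 + 54 + 42 + 6 = 399
RR5 = 257 / 399 = 0.6441

64.4%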